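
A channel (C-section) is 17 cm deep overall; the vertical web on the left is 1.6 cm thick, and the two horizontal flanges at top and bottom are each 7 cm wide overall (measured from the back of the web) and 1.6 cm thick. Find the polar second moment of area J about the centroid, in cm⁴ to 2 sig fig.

Treat the section as a set of non-overlapping primitives; coordinates are from the bounding-box lower-left.
Web: 1.6 × 17, A = 27.2 cm², y = 8.5 cm, Ī = 655.1 cm⁴.
Top flange (beyond web): 5.4 × 1.6, A = 8.64 cm², y = 16.2 cm, Ī = 1.843 cm⁴.
Bottom flange (beyond web): 5.4 × 1.6, A = 8.64 cm², y = 0.8 cm, Ī = 1.843 cm⁴.
By symmetry the centroid is at mid-height, ȳ = 8.5 cm.
Transfer each piece to the centroidal x-axis using Ī + A·d² with d = y − 8.5:
  web: d = 0 cm → contributes +655.1 cm⁴
  top flange (beyond web): d = 7.7 cm → contributes +514.1 cm⁴
  bottom flange (beyond web): d = -7.7 cm → contributes +514.1 cm⁴
Total I = 1 683 cm⁴.
For the y-axis: x̄ = 2.16 cm.
Repeating about the centroidal y-axis gives I_y = 177.2 cm⁴.
Polar second moment: J = I_x + I_y = 1 861 cm⁴.

J ≈ 1900 cm⁴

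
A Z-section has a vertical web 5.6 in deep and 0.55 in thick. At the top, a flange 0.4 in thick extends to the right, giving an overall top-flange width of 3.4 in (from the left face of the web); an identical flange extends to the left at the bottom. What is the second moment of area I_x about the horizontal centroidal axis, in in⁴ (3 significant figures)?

I_x ≈ 23.5 in⁴

Decompose the section into non-overlapping parts with the origin at the bottom-left of its bounding rectangle.
Web: 0.55 × 5.6, A = 3.08 in², y = 2.8 in, Ī = 8.0491 in⁴.
Top flange (beyond web): 2.85 × 0.4, A = 1.14 in², y = 5.4 in, Ī = 0.0152 in⁴.
Bottom flange (beyond web): 2.85 × 0.4, A = 1.14 in², y = 0.2 in, Ī = 0.0152 in⁴.
Centroid: ȳ = ΣA·y / ΣA = 2.8 in.
Transfer each piece to the horizontal centroidal axis using Ī + A·d² with d = y − 2.8:
  web: d = 0 in → contributes +8.0491 in⁴
  top flange (beyond web): d = 2.6 in → contributes +7.7216 in⁴
  bottom flange (beyond web): d = -2.6 in → contributes +7.7216 in⁴
Total I = 23.492 in⁴.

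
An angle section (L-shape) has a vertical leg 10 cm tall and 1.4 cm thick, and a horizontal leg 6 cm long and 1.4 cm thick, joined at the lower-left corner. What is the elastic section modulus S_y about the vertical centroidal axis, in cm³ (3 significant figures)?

S_y ≈ 12.2 cm³

Treat the section as a set of non-overlapping primitives; coordinates are from the bounding-box lower-left.
Vertical leg: 1.4 × 10, A = 14 cm², x = 0.7 cm, Ī = 2.2867 cm⁴.
Horizontal leg (remainder): 4.6 × 1.4, A = 6.44 cm², x = 3.7 cm, Ī = 11.356 cm⁴.
Centroid: x̄ = ΣA·x / ΣA = 1.6452 cm.
Transfer each piece to the vertical centroidal axis using Ī + A·d² with d = x − 1.6452:
  vertical leg: d = -0.94521 cm → contributes +14.794 cm⁴
  horizontal leg (remainder): d = 2.0548 cm → contributes +38.547 cm⁴
Total I = 53.341 cm⁴.
Extreme fibre distance c = 4.3548 cm; S = I/c = 12.249 cm³.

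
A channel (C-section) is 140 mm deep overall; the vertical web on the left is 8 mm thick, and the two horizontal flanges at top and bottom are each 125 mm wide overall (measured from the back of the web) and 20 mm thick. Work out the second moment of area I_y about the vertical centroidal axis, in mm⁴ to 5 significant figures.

Decompose the section into non-overlapping parts with the origin at the bottom-left of its bounding rectangle.
Web: 8 × 140, A = 1 120 mm², x = 4 mm, Ī = 5973.333 mm⁴.
Top flange (beyond web): 117 × 20, A = 2 340 mm², x = 66.5 mm, Ī = 2 669 355 mm⁴.
Bottom flange (beyond web): 117 × 20, A = 2 340 mm², x = 66.5 mm, Ī = 2 669 355 mm⁴.
Centroid: x̄ = ΣA·x / ΣA = 54.43103 mm.
Transfer each piece to the vertical centroidal axis using Ī + A·d² with d = x − 54.43103:
  web: d = -50.43103 mm → contributes +2 854 457 mm⁴
  top flange (beyond web): d = 12.06897 mm → contributes +3 010 199 mm⁴
  bottom flange (beyond web): d = 12.06897 mm → contributes +3 010 199 mm⁴
Total I = 8 874 856 mm⁴.

I_y ≈ 8.8749 × 10⁶ mm⁴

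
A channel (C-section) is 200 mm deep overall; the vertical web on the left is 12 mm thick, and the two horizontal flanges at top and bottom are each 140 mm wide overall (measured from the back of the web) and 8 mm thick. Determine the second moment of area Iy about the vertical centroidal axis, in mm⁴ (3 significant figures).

Break the section into simple shapes (no overlaps), measuring from the bottom-left corner of the bounding box.
Web: 12 × 200, A = 2 400 mm², x = 6 mm, Ī = 28 800 mm⁴.
Top flange (beyond web): 128 × 8, A = 1 024 mm², x = 76 mm, Ī = 1 398 101 mm⁴.
Bottom flange (beyond web): 128 × 8, A = 1 024 mm², x = 76 mm, Ī = 1 398 101 mm⁴.
Centroid: x̄ = ΣA·x / ΣA = 38.23 mm.
Transfer each piece to the vertical centroidal axis using Ī + A·d² with d = x − 38.23:
  web: d = -32.23 mm → contributes +2 521 888 mm⁴
  top flange (beyond web): d = 37.77 mm → contributes +2 858 895 mm⁴
  bottom flange (beyond web): d = 37.77 mm → contributes +2 858 895 mm⁴
Total I = 8 239 679 mm⁴.

Iy ≈ 8.24 × 10⁶ mm⁴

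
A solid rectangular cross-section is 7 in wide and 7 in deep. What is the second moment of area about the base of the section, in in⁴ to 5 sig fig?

The section: 7 × 7, A = 49 in², y = 3.5 in, Ī = 200.0833 in⁴.
Transfer it to the bottom edge using Ī + A·d² with d = y − 0:
  the section: d = 3.5 in → contributes +800.3333 in⁴
Total I = 800.3333 in⁴.

I_base ≈ 800.33 in⁴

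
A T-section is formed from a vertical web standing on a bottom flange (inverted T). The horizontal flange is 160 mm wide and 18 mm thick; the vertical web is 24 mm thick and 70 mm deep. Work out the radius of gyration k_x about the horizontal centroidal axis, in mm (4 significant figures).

Split into non-overlapping primitives; take the origin at the lower-left of the bounding box.
Flange: 160 × 18, A = 2 880 mm², y = 9 mm, Ī = 77 760 mm⁴.
Web: 24 × 70, A = 1 680 mm², y = 53 mm, Ī = 686 000 mm⁴.
Centroid: ȳ = ΣA·y / ΣA = 25.2105 mm.
Transfer each piece to the horizontal centroidal axis using Ī + A·d² with d = y − 25.2105:
  flange: d = -16.2105 mm → contributes +834 570 mm⁴
  web: d = 27.7895 mm → contributes +1 983 388 mm⁴
Total I = 2 817 958 mm⁴.
Radius of gyration: k = √(I/A) = √(2 817 958 / 4 560) = 24.8591 mm.

k_x ≈ 24.86 mm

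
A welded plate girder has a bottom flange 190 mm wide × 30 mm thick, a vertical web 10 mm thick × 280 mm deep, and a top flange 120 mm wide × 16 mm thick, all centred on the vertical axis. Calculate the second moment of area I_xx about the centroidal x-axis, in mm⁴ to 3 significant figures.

I_xx ≈ 1.63 × 10⁸ mm⁴

Decompose the section into non-overlapping parts with the origin at the bottom-left of its bounding rectangle.
Bottom plate: 190 × 30, A = 5 700 mm², y = 15 mm, Ī = 427 500 mm⁴.
Web plate: 10 × 280, A = 2 800 mm², y = 170 mm, Ī = 18 293 333 mm⁴.
Top plate: 120 × 16, A = 1 920 mm², y = 318 mm, Ī = 40 960 mm⁴.
Centroid: ȳ = ΣA·y / ΣA = 112.48 mm.
Transfer each piece to the centroidal x-axis using Ī + A·d² with d = y − 112.48:
  bottom plate: d = -97.482 mm → contributes +54 592 860 mm⁴
  web plate: d = 57.518 mm → contributes +27 556 706 mm⁴
  top plate: d = 205.52 mm → contributes +81 137 430 mm⁴
Total I = 163 286 995 mm⁴.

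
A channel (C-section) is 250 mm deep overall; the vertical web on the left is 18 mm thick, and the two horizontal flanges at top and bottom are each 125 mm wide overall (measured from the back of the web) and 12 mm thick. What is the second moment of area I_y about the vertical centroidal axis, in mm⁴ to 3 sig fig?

Treat the section as a set of non-overlapping primitives; coordinates are from the bounding-box lower-left.
Web: 18 × 250, A = 4 500 mm², x = 9 mm, Ī = 121 500 mm⁴.
Top flange (beyond web): 107 × 12, A = 1 284 mm², x = 71.5 mm, Ī = 1 225 043 mm⁴.
Bottom flange (beyond web): 107 × 12, A = 1 284 mm², x = 71.5 mm, Ī = 1 225 043 mm⁴.
Centroid: x̄ = ΣA·x / ΣA = 31.708 mm.
Transfer each piece to the vertical centroidal axis using Ī + A·d² with d = x − 31.708:
  web: d = -22.708 mm → contributes +2 441 936 mm⁴
  top flange (beyond web): d = 39.792 mm → contributes +3 258 135 mm⁴
  bottom flange (beyond web): d = 39.792 mm → contributes +3 258 135 mm⁴
Total I = 8 958 205 mm⁴.

I_y ≈ 8.96 × 10⁶ mm⁴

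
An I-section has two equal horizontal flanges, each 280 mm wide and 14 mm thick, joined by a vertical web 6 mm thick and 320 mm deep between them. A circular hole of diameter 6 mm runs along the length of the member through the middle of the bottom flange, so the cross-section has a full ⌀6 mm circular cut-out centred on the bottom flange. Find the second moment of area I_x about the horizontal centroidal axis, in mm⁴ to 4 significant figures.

I_x ≈ 2.344 × 10⁸ mm⁴

Split into non-overlapping primitives; take the origin at the lower-left of the bounding box.
Bottom flange: 280 × 14, A = 3 920 mm², y = 7 mm, Ī = 64026.7 mm⁴.
Web: 6 × 320, A = 1 920 mm², y = 174 mm, Ī = 16 384 000 mm⁴.
Top flange: 280 × 14, A = 3 920 mm², y = 341 mm, Ī = 64026.7 mm⁴.
Hole (subtracted): ⌀6, A = 28.2743 mm², y = 7 mm, Ī = 63.6173 mm⁴.
Centroid: ȳ = ΣA·y / ΣA = 174.485 mm.
Transfer each piece to the horizontal centroidal axis using Ī + A·d² with d = y − 174.485:
  bottom flange: d = -167.485 mm → contributes +110 025 090 mm⁴
  web: d = -0.485198 mm → contributes +16 384 452 mm⁴
  top flange: d = 166.515 mm → contributes +108 754 569 mm⁴
  hole: d = -167.485 mm → contributes −793 195 mm⁴
Total I = 234 370 916 mm⁴.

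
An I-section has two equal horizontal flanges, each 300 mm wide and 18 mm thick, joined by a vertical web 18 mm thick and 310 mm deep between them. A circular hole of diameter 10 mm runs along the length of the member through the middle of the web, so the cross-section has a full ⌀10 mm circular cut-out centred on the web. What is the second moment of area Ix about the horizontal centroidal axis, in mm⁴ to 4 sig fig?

Decompose the section into non-overlapping parts with the origin at the bottom-left of its bounding rectangle.
Bottom flange: 300 × 18, A = 5 400 mm², y = 9 mm, Ī = 145 800 mm⁴.
Web: 18 × 310, A = 5 580 mm², y = 173 mm, Ī = 44 686 500 mm⁴.
Top flange: 300 × 18, A = 5 400 mm², y = 337 mm, Ī = 145 800 mm⁴.
Hole (subtracted): ⌀10, A = 78.5398 mm², y = 173 mm, Ī = 490.874 mm⁴.
By symmetry the centroid is at mid-height, ȳ = 173 mm.
Transfer each piece to the horizontal centroidal axis using Ī + A·d² with d = y − 173:
  bottom flange: d = -164 mm → contributes +145 384 200 mm⁴
  web: d = 0 mm → contributes +44 686 500 mm⁴
  top flange: d = 164 mm → contributes +145 384 200 mm⁴
  hole: d = 0 mm → contributes −490.874 mm⁴
Total I = 335 454 409 mm⁴.

Ix ≈ 3.355 × 10⁸ mm⁴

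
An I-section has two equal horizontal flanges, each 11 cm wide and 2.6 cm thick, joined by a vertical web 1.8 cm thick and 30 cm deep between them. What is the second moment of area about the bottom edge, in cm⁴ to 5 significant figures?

Split into non-overlapping primitives; take the origin at the lower-left of the bounding box.
Bottom flange: 11 × 2.6, A = 28.6 cm², y = 1.3 cm, Ī = 16.11133 cm⁴.
Web: 1.8 × 30, A = 54 cm², y = 17.6 cm, Ī = 4 050 cm⁴.
Top flange: 11 × 2.6, A = 28.6 cm², y = 33.9 cm, Ī = 16.11133 cm⁴.
Transfer each piece to a horizontal axis along the bottom face using Ī + A·d² with d = y − 0:
  bottom flange: d = 1.3 cm → contributes +64.44533 cm⁴
  web: d = 17.6 cm → contributes +20777.04 cm⁴
  top flange: d = 33.9 cm → contributes +32883.52 cm⁴
Total I = 53 725 cm⁴.

I_base ≈ 5.3725 × 10⁴ cm⁴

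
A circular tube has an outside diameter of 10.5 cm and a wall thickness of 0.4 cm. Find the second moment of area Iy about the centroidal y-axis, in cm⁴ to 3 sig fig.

Treat the section as a set of non-overlapping primitives; coordinates are from the bounding-box lower-left.
Outer circle: ⌀10.5, A = 86.59 cm², x = 5.25 cm, Ī = 596.66 cm⁴.
Bore (subtracted): ⌀9.7, A = 73.898 cm², x = 5.25 cm, Ī = 434.57 cm⁴.
By symmetry the centroid is at mid-width, x̄ = 5.25 cm.
All pieces are centred on the centroidal y-axis, so I = ΣĪ (holes subtracted) = 162.09 cm⁴.

Iy ≈ 162 cm⁴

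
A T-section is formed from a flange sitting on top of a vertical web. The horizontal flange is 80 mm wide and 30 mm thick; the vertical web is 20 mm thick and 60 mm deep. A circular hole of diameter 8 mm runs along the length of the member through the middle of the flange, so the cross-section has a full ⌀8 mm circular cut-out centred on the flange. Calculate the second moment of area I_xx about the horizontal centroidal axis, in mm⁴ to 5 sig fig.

I_xx ≈ 2.1483 × 10⁶ mm⁴

Decompose the section into non-overlapping parts with the origin at the bottom-left of its bounding rectangle.
Flange: 80 × 30, A = 2 400 mm², y = 75 mm, Ī = 180 000 mm⁴.
Web: 20 × 60, A = 1 200 mm², y = 30 mm, Ī = 360 000 mm⁴.
Hole (subtracted): ⌀8, A = 50.26548 mm², y = 75 mm, Ī = 201.0619 mm⁴.
Centroid: ȳ = ΣA·y / ΣA = 59.78759 mm.
Transfer each piece to the horizontal centroidal axis using Ī + A·d² with d = y − 59.78759:
  flange: d = 15.21241 mm → contributes +735401.5 mm⁴
  web: d = -29.78759 mm → contributes +1 424 761 mm⁴
  hole: d = 15.21241 mm → contributes −11833.36 mm⁴
Total I = 2 148 329 mm⁴.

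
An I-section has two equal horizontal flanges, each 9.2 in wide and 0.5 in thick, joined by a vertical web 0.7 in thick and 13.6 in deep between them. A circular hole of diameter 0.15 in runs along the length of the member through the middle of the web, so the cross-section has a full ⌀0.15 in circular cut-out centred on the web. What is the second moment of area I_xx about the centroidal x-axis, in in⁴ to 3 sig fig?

Split into non-overlapping primitives; take the origin at the lower-left of the bounding box.
Bottom flange: 9.2 × 0.5, A = 4.6 in², y = 0.25 in, Ī = 0.095833 in⁴.
Web: 0.7 × 13.6, A = 9.52 in², y = 7.3 in, Ī = 146.73 in⁴.
Top flange: 9.2 × 0.5, A = 4.6 in², y = 14.35 in, Ī = 0.095833 in⁴.
Hole (subtracted): ⌀0.15, A = 0.017671 in², y = 7.3 in, Ī = 0.00002485 in⁴.
By symmetry the centroid is at mid-height, ȳ = 7.3 in.
Transfer each piece to the centroidal x-axis using Ī + A·d² with d = y − 7.3:
  bottom flange: d = -7.05 in → contributes +228.73 in⁴
  web: d = 0 in → contributes +146.73 in⁴
  top flange: d = 7.05 in → contributes +228.73 in⁴
  hole: d = 0 in → contributes −0.00002485 in⁴
Total I = 604.19 in⁴.

I_xx ≈ 604 in⁴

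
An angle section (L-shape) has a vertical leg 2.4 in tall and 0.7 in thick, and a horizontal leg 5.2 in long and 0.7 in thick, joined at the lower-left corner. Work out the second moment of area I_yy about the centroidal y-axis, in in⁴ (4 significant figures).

I_yy ≈ 12.79 in⁴

Decompose the section into non-overlapping parts with the origin at the bottom-left of its bounding rectangle.
Vertical leg: 0.7 × 2.4, A = 1.68 in², x = 0.35 in, Ī = 0.0686 in⁴.
Horizontal leg (remainder): 4.5 × 0.7, A = 3.15 in², x = 2.95 in, Ī = 5.31563 in⁴.
Centroid: x̄ = ΣA·x / ΣA = 2.04565 in.
Transfer each piece to the centroidal y-axis using Ī + A·d² with d = x − 2.04565:
  vertical leg: d = -1.69565 in → contributes +4.899 in⁴
  horizontal leg (remainder): d = 0.904348 in → contributes +7.89184 in⁴
Total I = 12.7908 in⁴.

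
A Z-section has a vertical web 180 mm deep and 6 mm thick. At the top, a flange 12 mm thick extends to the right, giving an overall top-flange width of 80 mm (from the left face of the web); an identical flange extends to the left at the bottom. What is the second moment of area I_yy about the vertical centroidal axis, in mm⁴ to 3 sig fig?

Split into non-overlapping primitives; take the origin at the lower-left of the bounding box.
Web: 6 × 180, A = 1 080 mm², x = 77 mm, Ī = 3 240 mm⁴.
Top flange (beyond web): 74 × 12, A = 888 mm², x = 117 mm, Ī = 405 224 mm⁴.
Bottom flange (beyond web): 74 × 12, A = 888 mm², x = 37 mm, Ī = 405 224 mm⁴.
Centroid: x̄ = ΣA·x / ΣA = 77 mm.
Transfer each piece to the vertical centroidal axis using Ī + A·d² with d = x − 77:
  web: d = 0 mm → contributes +3 240 mm⁴
  top flange (beyond web): d = 40 mm → contributes +1 826 024 mm⁴
  bottom flange (beyond web): d = -40 mm → contributes +1 826 024 mm⁴
Total I = 3 655 288 mm⁴.

I_yy ≈ 3.66 × 10⁶ mm⁴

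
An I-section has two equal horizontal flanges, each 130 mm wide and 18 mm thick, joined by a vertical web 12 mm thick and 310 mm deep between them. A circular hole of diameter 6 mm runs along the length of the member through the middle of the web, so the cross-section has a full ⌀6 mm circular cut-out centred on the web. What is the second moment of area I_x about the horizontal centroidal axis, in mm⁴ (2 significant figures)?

Split into non-overlapping primitives; take the origin at the lower-left of the bounding box.
Bottom flange: 130 × 18, A = 2 340 mm², y = 9 mm, Ī = 63 180 mm⁴.
Web: 12 × 310, A = 3 720 mm², y = 173 mm, Ī = 29 791 000 mm⁴.
Top flange: 130 × 18, A = 2 340 mm², y = 337 mm, Ī = 63 180 mm⁴.
Hole (subtracted): ⌀6, A = 28.27 mm², y = 173 mm, Ī = 63.62 mm⁴.
By symmetry the centroid is at mid-height, ȳ = 173 mm.
Transfer each piece to the horizontal centroidal axis using Ī + A·d² with d = y − 173:
  bottom flange: d = -164 mm → contributes +62 999 820 mm⁴
  web: d = 0 mm → contributes +29 791 000 mm⁴
  top flange: d = 164 mm → contributes +62 999 820 mm⁴
  hole: d = 0 mm → contributes −63.62 mm⁴
Total I = 155 790 576 mm⁴.

I_x ≈ 1.6 × 10⁸ mm⁴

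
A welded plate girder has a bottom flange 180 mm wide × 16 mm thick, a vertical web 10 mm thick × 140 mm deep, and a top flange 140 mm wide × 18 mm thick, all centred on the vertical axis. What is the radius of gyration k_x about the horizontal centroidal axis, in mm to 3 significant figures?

Decompose the section into non-overlapping parts with the origin at the bottom-left of its bounding rectangle.
Bottom plate: 180 × 16, A = 2 880 mm², y = 8 mm, Ī = 61 440 mm⁴.
Web plate: 10 × 140, A = 1 400 mm², y = 86 mm, Ī = 2 286 667 mm⁴.
Top plate: 140 × 18, A = 2 520 mm², y = 165 mm, Ī = 68 040 mm⁴.
Centroid: ȳ = ΣA·y / ΣA = 82.241 mm.
Transfer each piece to the horizontal centroidal axis using Ī + A·d² with d = y − 82.241:
  bottom plate: d = -74.241 mm → contributes +15 935 287 mm⁴
  web plate: d = 3.7588 mm → contributes +2 306 447 mm⁴
  top plate: d = 82.759 mm → contributes +17 327 578 mm⁴
Total I = 35 569 311 mm⁴.
Radius of gyration: k = √(I/A) = √(35 569 311 / 6 800) = 72.324 mm.

k_x ≈ 72.3 mm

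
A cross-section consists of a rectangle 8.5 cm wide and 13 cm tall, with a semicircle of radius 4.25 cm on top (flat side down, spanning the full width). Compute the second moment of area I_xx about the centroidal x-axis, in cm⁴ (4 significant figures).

I_xx ≈ 3149 cm⁴

Split into non-overlapping primitives; take the origin at the lower-left of the bounding box.
Rectangular body: 8.5 × 13, A = 110.5 cm², y = 6.5 cm, Ī = 1556.21 cm⁴.
Semicircular cap: semicircle r = 4.25, A = 28.3725 cm², y = 14.8038 cm, Ī = 35.8086 cm⁴.
Centroid: ȳ = ΣA·y / ΣA = 8.19651 cm.
Transfer each piece to the centroidal x-axis using Ī + A·d² with d = y − 8.19651:
  rectangular body: d = -1.69651 cm → contributes +1874.24 cm⁴
  semicircular cap: d = 6.60725 cm → contributes +1274.43 cm⁴
Total I = 3148.67 cm⁴.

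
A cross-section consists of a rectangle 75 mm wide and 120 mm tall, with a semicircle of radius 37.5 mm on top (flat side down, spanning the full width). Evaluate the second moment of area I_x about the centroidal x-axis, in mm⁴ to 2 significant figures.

I_x ≈ 2.1 × 10⁷ mm⁴

Split into non-overlapping primitives; take the origin at the lower-left of the bounding box.
Rectangular body: 75 × 120, A = 9 000 mm², y = 60 mm, Ī = 10 800 000 mm⁴.
Semicircular cap: semicircle r = 37.5, A = 2 209 mm², y = 135.9 mm, Ī = 217 049 mm⁴.
Centroid: ȳ = ΣA·y / ΣA = 74.96 mm.
Transfer each piece to the centroidal x-axis using Ī + A·d² with d = y − 74.96:
  rectangular body: d = -14.96 mm → contributes +12 814 372 mm⁴
  semicircular cap: d = 60.95 mm → contributes +8 424 339 mm⁴
Total I = 21 238 711 mm⁴.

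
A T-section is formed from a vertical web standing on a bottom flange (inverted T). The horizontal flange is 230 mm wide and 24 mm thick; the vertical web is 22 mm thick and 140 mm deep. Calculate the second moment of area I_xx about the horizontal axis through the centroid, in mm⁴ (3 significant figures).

I_xx ≈ 1.86 × 10⁷ mm⁴

Break the section into simple shapes (no overlaps), measuring from the bottom-left corner of the bounding box.
Flange: 230 × 24, A = 5 520 mm², y = 12 mm, Ī = 264 960 mm⁴.
Web: 22 × 140, A = 3 080 mm², y = 94 mm, Ī = 5 030 667 mm⁴.
Centroid: ȳ = ΣA·y / ΣA = 41.367 mm.
Transfer each piece to the horizontal axis through the centroid using Ī + A·d² with d = y − 41.367:
  flange: d = -29.367 mm → contributes +5 025 665 mm⁴
  web: d = 52.633 mm → contributes +13 562 840 mm⁴
Total I = 18 588 506 mm⁴.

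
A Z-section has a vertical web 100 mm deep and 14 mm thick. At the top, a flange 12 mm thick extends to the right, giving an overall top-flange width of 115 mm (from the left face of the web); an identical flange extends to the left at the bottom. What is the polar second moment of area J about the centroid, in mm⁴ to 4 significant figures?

Decompose the section into non-overlapping parts with the origin at the bottom-left of its bounding rectangle.
Web: 14 × 100, A = 1 400 mm², y = 50 mm, Ī = 1 166 667 mm⁴.
Top flange (beyond web): 101 × 12, A = 1 212 mm², y = 94 mm, Ī = 14 544 mm⁴.
Bottom flange (beyond web): 101 × 12, A = 1 212 mm², y = 6 mm, Ī = 14 544 mm⁴.
Centroid: ȳ = ΣA·y / ΣA = 50 mm.
Transfer each piece to the centroidal x-axis using Ī + A·d² with d = y − 50:
  web: d = 0 mm → contributes +1 166 667 mm⁴
  top flange (beyond web): d = 44 mm → contributes +2 360 976 mm⁴
  bottom flange (beyond web): d = -44 mm → contributes +2 360 976 mm⁴
Total I = 5 888 619 mm⁴.
For the y-axis: x̄ = 108 mm.
Repeating about the centroidal y-axis gives I_y = 10 097 819 mm⁴.
Polar second moment: J = I_x + I_y = 15 986 437 mm⁴.

J ≈ 1.599 × 10⁷ mm⁴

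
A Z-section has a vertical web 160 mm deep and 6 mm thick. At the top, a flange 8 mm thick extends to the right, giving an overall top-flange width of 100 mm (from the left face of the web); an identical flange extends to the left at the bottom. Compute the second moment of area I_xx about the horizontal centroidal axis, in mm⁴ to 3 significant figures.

I_xx ≈ 1.07 × 10⁷ mm⁴

Decompose the section into non-overlapping parts with the origin at the bottom-left of its bounding rectangle.
Web: 6 × 160, A = 960 mm², y = 80 mm, Ī = 2 048 000 mm⁴.
Top flange (beyond web): 94 × 8, A = 752 mm², y = 156 mm, Ī = 4010.7 mm⁴.
Bottom flange (beyond web): 94 × 8, A = 752 mm², y = 4 mm, Ī = 4010.7 mm⁴.
Centroid: ȳ = ΣA·y / ΣA = 80 mm.
Transfer each piece to the horizontal centroidal axis using Ī + A·d² with d = y − 80:
  web: d = 0 mm → contributes +2 048 000 mm⁴
  top flange (beyond web): d = 76 mm → contributes +4 347 563 mm⁴
  bottom flange (beyond web): d = -76 mm → contributes +4 347 563 mm⁴
Total I = 10 743 125 mm⁴.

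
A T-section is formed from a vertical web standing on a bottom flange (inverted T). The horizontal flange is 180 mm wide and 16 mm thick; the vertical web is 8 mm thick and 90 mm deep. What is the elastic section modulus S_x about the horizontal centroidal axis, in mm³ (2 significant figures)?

Split into non-overlapping primitives; take the origin at the lower-left of the bounding box.
Flange: 180 × 16, A = 2 880 mm², y = 8 mm, Ī = 61 440 mm⁴.
Web: 8 × 90, A = 720 mm², y = 61 mm, Ī = 486 000 mm⁴.
Centroid: ȳ = ΣA·y / ΣA = 18.6 mm.
Transfer each piece to the horizontal centroidal axis using Ī + A·d² with d = y − 18.6:
  flange: d = -10.6 mm → contributes +385 037 mm⁴
  web: d = 42.4 mm → contributes +1 780 387 mm⁴
Total I = 2 165 424 mm⁴.
Extreme fibre distance c = 87.4 mm; S = I/c = 24 776 mm³.

S_x ≈ 2.5 × 10⁴ mm³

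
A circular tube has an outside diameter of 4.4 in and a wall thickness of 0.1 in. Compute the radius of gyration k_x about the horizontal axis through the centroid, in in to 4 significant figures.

k_x ≈ 1.521 in

Split into non-overlapping primitives; take the origin at the lower-left of the bounding box.
Outer circle: ⌀4.4, A = 15.2053 in², y = 2.2 in, Ī = 18.3984 in⁴.
Bore (subtracted): ⌀4.2, A = 13.8544 in², y = 2.2 in, Ī = 15.2745 in⁴.
By symmetry the centroid is at mid-height, ȳ = 2.2 in.
All pieces are centred on the horizontal axis through the centroid, so I = ΣĪ (holes subtracted) = 3.12392 in⁴.
Radius of gyration: k = √(I/A) = √(3.12392 / 1.35088) = 1.52069 in.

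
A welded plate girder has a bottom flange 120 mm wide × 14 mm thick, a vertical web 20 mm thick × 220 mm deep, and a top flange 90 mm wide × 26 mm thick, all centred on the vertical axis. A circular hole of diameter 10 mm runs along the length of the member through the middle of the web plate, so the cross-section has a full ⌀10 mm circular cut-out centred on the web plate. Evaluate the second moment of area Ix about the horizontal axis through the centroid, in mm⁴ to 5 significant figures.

Split into non-overlapping primitives; take the origin at the lower-left of the bounding box.
Bottom plate: 120 × 14, A = 1 680 mm², y = 7 mm, Ī = 27 440 mm⁴.
Web plate: 20 × 220, A = 4 400 mm², y = 124 mm, Ī = 17 746 667 mm⁴.
Top plate: 90 × 26, A = 2 340 mm², y = 247 mm, Ī = 131 820 mm⁴.
Hole (subtracted): ⌀10, A = 78.53982 mm², y = 124 mm, Ī = 490.8739 mm⁴.
Centroid: ȳ = ΣA·y / ΣA = 134.9405 mm.
Transfer each piece to the horizontal axis through the centroid using Ī + A·d² with d = y − 134.9405:
  bottom plate: d = -127.9405 mm → contributes +27 526 989 mm⁴
  web plate: d = -10.94053 mm → contributes +18 273 326 mm⁴
  top plate: d = 112.0595 mm → contributes +29 515 960 mm⁴
  hole: d = -10.94053 mm → contributes −9891.714 mm⁴
Total I = 75 306 383 mm⁴.

Ix ≈ 7.5306 × 10⁷ mm⁴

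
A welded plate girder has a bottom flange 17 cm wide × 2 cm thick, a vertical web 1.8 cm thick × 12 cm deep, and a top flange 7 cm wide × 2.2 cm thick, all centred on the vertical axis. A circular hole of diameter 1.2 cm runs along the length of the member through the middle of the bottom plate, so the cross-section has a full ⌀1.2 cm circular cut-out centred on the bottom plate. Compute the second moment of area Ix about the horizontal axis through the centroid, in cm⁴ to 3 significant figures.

Ix ≈ 2450 cm⁴

Decompose the section into non-overlapping parts with the origin at the bottom-left of its bounding rectangle.
Bottom plate: 17 × 2, A = 34 cm², y = 1 cm, Ī = 11.333 cm⁴.
Web plate: 1.8 × 12, A = 21.6 cm², y = 8 cm, Ī = 259.2 cm⁴.
Top plate: 7 × 2.2, A = 15.4 cm², y = 15.1 cm, Ī = 6.2113 cm⁴.
Hole (subtracted): ⌀1.2, A = 1.131 cm², y = 1 cm, Ī = 0.10179 cm⁴.
Centroid: ȳ = ΣA·y / ΣA = 6.2719 cm.
Transfer each piece to the horizontal axis through the centroid using Ī + A·d² with d = y − 6.2719:
  bottom plate: d = -5.2719 cm → contributes +956.28 cm⁴
  web plate: d = 1.7281 cm → contributes +323.71 cm⁴
  top plate: d = 8.8281 cm → contributes +1206.4 cm⁴
  hole: d = -5.2719 cm → contributes −31.534 cm⁴
Total I = 2454.9 cm⁴.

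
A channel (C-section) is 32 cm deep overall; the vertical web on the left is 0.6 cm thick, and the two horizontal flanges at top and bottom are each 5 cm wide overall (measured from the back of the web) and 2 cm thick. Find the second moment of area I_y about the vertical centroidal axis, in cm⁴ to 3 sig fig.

Split into non-overlapping primitives; take the origin at the lower-left of the bounding box.
Web: 0.6 × 32, A = 19.2 cm², x = 0.3 cm, Ī = 0.576 cm⁴.
Top flange (beyond web): 4.4 × 2, A = 8.8 cm², x = 2.8 cm, Ī = 14.197 cm⁴.
Bottom flange (beyond web): 4.4 × 2, A = 8.8 cm², x = 2.8 cm, Ī = 14.197 cm⁴.
Centroid: x̄ = ΣA·x / ΣA = 1.4957 cm.
Transfer each piece to the vertical centroidal axis using Ī + A·d² with d = x − 1.4957:
  web: d = -1.1957 cm → contributes +28.024 cm⁴
  top flange (beyond web): d = 1.3043 cm → contributes +29.169 cm⁴
  bottom flange (beyond web): d = 1.3043 cm → contributes +29.169 cm⁴
Total I = 86.362 cm⁴.

I_y ≈ 86.4 cm⁴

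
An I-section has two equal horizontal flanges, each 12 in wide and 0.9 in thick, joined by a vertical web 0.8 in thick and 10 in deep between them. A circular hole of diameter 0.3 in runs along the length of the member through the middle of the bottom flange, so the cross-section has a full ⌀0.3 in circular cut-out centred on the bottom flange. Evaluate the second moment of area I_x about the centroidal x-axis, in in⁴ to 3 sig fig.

I_x ≈ 708 in⁴

Split into non-overlapping primitives; take the origin at the lower-left of the bounding box.
Bottom flange: 12 × 0.9, A = 10.8 in², y = 0.45 in, Ī = 0.729 in⁴.
Web: 0.8 × 10, A = 8 in², y = 5.9 in, Ī = 66.667 in⁴.
Top flange: 12 × 0.9, A = 10.8 in², y = 11.35 in, Ī = 0.729 in⁴.
Hole (subtracted): ⌀0.3, A = 0.070686 in², y = 0.45 in, Ī = 0.00039761 in⁴.
Centroid: ȳ = ΣA·y / ΣA = 5.913 in.
Transfer each piece to the centroidal x-axis using Ī + A·d² with d = y − 5.913:
  bottom flange: d = -5.463 in → contributes +323.05 in⁴
  web: d = -0.013046 in → contributes +66.668 in⁴
  top flange: d = 5.437 in → contributes +319.98 in⁴
  hole: d = -5.463 in → contributes −2.11 in⁴
Total I = 707.59 in⁴.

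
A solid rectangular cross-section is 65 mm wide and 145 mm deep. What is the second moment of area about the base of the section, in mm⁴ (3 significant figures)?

The section: 65 × 145, A = 9 425 mm², y = 72.5 mm, Ī = 16 513 385 mm⁴.
Transfer it to the base of the section using Ī + A·d² with d = y − 0:
  the section: d = 72.5 mm → contributes +66 053 542 mm⁴
Total I = 66 053 542 mm⁴.

I_base ≈ 6.61 × 10⁷ mm⁴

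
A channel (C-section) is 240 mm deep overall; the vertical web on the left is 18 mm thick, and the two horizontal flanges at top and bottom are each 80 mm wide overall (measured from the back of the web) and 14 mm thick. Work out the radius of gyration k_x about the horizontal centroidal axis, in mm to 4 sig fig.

Split into non-overlapping primitives; take the origin at the lower-left of the bounding box.
Web: 18 × 240, A = 4 320 mm², y = 120 mm, Ī = 20 736 000 mm⁴.
Top flange (beyond web): 62 × 14, A = 868 mm², y = 233 mm, Ī = 14177.3 mm⁴.
Bottom flange (beyond web): 62 × 14, A = 868 mm², y = 7 mm, Ī = 14177.3 mm⁴.
By symmetry the centroid is at mid-height, ȳ = 120 mm.
Transfer each piece to the horizontal centroidal axis using Ī + A·d² with d = y − 120:
  web: d = 0 mm → contributes +20 736 000 mm⁴
  top flange (beyond web): d = 113 mm → contributes +11 097 669 mm⁴
  bottom flange (beyond web): d = -113 mm → contributes +11 097 669 mm⁴
Total I = 42 931 339 mm⁴.
Radius of gyration: k = √(I/A) = √(42 931 339 / 6 056) = 84.1965 mm.

k_x ≈ 84.20 mm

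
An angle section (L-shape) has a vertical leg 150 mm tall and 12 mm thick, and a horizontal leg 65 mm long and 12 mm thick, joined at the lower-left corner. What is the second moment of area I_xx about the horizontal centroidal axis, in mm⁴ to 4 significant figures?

I_xx ≈ 5.620 × 10⁶ mm⁴

Break the section into simple shapes (no overlaps), measuring from the bottom-left corner of the bounding box.
Vertical leg: 12 × 150, A = 1 800 mm², y = 75 mm, Ī = 3 375 000 mm⁴.
Horizontal leg (remainder): 53 × 12, A = 636 mm², y = 6 mm, Ī = 7 632 mm⁴.
Centroid: ȳ = ΣA·y / ΣA = 56.9852 mm.
Transfer each piece to the horizontal centroidal axis using Ī + A·d² with d = y − 56.9852:
  vertical leg: d = 18.0148 mm → contributes +3 959 158 mm⁴
  horizontal leg (remainder): d = -50.9852 mm → contributes +1 660 909 mm⁴
Total I = 5 620 067 mm⁴.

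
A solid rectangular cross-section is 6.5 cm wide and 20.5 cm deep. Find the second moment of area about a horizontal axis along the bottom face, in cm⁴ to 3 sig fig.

The section: 6.5 × 20.5, A = 133.25 cm², y = 10.25 cm, Ī = 4666.5 cm⁴.
Transfer it to a horizontal axis along the bottom face using Ī + A·d² with d = y − 0:
  the section: d = 10.25 cm → contributes +18 666 cm⁴
Total I = 18 666 cm⁴.

I_base ≈ 1.87 × 10⁴ cm⁴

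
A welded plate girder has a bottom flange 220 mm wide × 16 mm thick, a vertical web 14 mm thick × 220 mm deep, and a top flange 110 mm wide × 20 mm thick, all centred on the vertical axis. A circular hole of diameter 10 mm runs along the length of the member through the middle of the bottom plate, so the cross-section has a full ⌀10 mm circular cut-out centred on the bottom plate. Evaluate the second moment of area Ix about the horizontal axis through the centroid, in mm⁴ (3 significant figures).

Break the section into simple shapes (no overlaps), measuring from the bottom-left corner of the bounding box.
Bottom plate: 220 × 16, A = 3 520 mm², y = 8 mm, Ī = 75 093 mm⁴.
Web plate: 14 × 220, A = 3 080 mm², y = 126 mm, Ī = 12 422 667 mm⁴.
Top plate: 110 × 20, A = 2 200 mm², y = 246 mm, Ī = 73 333 mm⁴.
Hole (subtracted): ⌀10, A = 78.54 mm², y = 8 mm, Ī = 490.87 mm⁴.
Centroid: ȳ = ΣA·y / ΣA = 109.71 mm.
Transfer each piece to the horizontal axis through the centroid using Ī + A·d² with d = y − 109.71:
  bottom plate: d = -101.71 mm → contributes +36 487 608 mm⁴
  web plate: d = 16.292 mm → contributes +13 240 215 mm⁴
  top plate: d = 136.29 mm → contributes +40 939 610 mm⁴
  hole: d = -101.71 mm → contributes −812 943 mm⁴
Total I = 89 854 489 mm⁴.

Ix ≈ 8.99 × 10⁷ mm⁴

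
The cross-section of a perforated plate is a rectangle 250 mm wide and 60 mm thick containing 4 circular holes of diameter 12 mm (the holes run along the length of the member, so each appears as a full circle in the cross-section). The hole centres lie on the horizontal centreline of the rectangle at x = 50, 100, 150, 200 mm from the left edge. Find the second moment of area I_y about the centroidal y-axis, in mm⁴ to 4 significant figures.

Decompose the section into non-overlapping parts with the origin at the bottom-left of its bounding rectangle.
Plate: 250 × 60, A = 15 000 mm², x = 125 mm, Ī = 78 125 000 mm⁴.
Hole 1 (subtracted): ⌀12, A = 113.097 mm², x = 50 mm, Ī = 1017.88 mm⁴.
Hole 2 (subtracted): ⌀12, A = 113.097 mm², x = 100 mm, Ī = 1017.88 mm⁴.
Hole 3 (subtracted): ⌀12, A = 113.097 mm², x = 150 mm, Ī = 1017.88 mm⁴.
Hole 4 (subtracted): ⌀12, A = 113.097 mm², x = 200 mm, Ī = 1017.88 mm⁴.
By symmetry the centroid is at mid-width, x̄ = 125 mm.
Transfer each piece to the centroidal y-axis using Ī + A·d² with d = x − 125:
  plate: d = 0 mm → contributes +78 125 000 mm⁴
  hole 1: d = -75 mm → contributes −637 190 mm⁴
  hole 2: d = -25 mm → contributes −71703.7 mm⁴
  hole 3: d = 25 mm → contributes −71703.7 mm⁴
  hole 4: d = 75 mm → contributes −637 190 mm⁴
Total I = 76 707 212 mm⁴.

I_y ≈ 7.671 × 10⁷ mm⁴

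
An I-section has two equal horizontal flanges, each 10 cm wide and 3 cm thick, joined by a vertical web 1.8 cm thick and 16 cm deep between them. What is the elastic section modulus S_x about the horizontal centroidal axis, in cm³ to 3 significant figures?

S_x ≈ 552 cm³

Break the section into simple shapes (no overlaps), measuring from the bottom-left corner of the bounding box.
Bottom flange: 10 × 3, A = 30 cm², y = 1.5 cm, Ī = 22.5 cm⁴.
Web: 1.8 × 16, A = 28.8 cm², y = 11 cm, Ī = 614.4 cm⁴.
Top flange: 10 × 3, A = 30 cm², y = 20.5 cm, Ī = 22.5 cm⁴.
By symmetry the centroid is at mid-height, ȳ = 11 cm.
Transfer each piece to the horizontal centroidal axis using Ī + A·d² with d = y − 11:
  bottom flange: d = -9.5 cm → contributes +2 730 cm⁴
  web: d = 0 cm → contributes +614.4 cm⁴
  top flange: d = 9.5 cm → contributes +2 730 cm⁴
Total I = 6074.4 cm⁴.
Extreme fibre distance c = 11 cm; S = I/c = 552.22 cm³.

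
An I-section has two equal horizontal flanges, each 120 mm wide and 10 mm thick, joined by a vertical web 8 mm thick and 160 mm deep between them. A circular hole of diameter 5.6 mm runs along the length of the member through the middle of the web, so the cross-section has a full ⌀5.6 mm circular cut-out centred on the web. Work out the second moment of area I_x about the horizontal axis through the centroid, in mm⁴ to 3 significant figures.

I_x ≈ 2.01 × 10⁷ mm⁴

Decompose the section into non-overlapping parts with the origin at the bottom-left of its bounding rectangle.
Bottom flange: 120 × 10, A = 1 200 mm², y = 5 mm, Ī = 10 000 mm⁴.
Web: 8 × 160, A = 1 280 mm², y = 90 mm, Ī = 2 730 667 mm⁴.
Top flange: 120 × 10, A = 1 200 mm², y = 175 mm, Ī = 10 000 mm⁴.
Hole (subtracted): ⌀5.6, A = 24.63 mm², y = 90 mm, Ī = 48.275 mm⁴.
By symmetry the centroid is at mid-height, ȳ = 90 mm.
Transfer each piece to the horizontal axis through the centroid using Ī + A·d² with d = y − 90:
  bottom flange: d = -85 mm → contributes +8 680 000 mm⁴
  web: d = 0 mm → contributes +2 730 667 mm⁴
  top flange: d = 85 mm → contributes +8 680 000 mm⁴
  hole: d = 0 mm → contributes −48.275 mm⁴
Total I = 20 090 618 mm⁴.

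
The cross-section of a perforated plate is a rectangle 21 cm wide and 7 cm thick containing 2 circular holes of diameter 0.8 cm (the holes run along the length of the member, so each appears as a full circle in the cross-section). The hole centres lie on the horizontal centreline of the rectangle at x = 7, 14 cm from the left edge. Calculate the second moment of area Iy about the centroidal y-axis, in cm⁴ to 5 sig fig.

Break the section into simple shapes (no overlaps), measuring from the bottom-left corner of the bounding box.
Plate: 21 × 7, A = 147 cm², x = 10.5 cm, Ī = 5402.25 cm⁴.
Hole 1 (subtracted): ⌀0.8, A = 0.5026548 cm², x = 7 cm, Ī = 0.02010619 cm⁴.
Hole 2 (subtracted): ⌀0.8, A = 0.5026548 cm², x = 14 cm, Ī = 0.02010619 cm⁴.
By symmetry the centroid is at mid-width, x̄ = 10.5 cm.
Transfer each piece to the centroidal y-axis using Ī + A·d² with d = x − 10.5:
  plate: d = 0 cm → contributes +5402.25 cm⁴
  hole 1: d = -3.5 cm → contributes −6.177628 cm⁴
  hole 2: d = 3.5 cm → contributes −6.177628 cm⁴
Total I = 5389.895 cm⁴.

Iy ≈ 5389.9 cm⁴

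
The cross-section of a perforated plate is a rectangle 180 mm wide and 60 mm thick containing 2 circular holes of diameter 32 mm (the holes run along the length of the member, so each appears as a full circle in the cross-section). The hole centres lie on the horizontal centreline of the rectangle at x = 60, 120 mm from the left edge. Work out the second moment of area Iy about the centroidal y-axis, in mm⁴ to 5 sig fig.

Iy ≈ 2.7609 × 10⁷ mm⁴

Treat the section as a set of non-overlapping primitives; coordinates are from the bounding-box lower-left.
Plate: 180 × 60, A = 10 800 mm², x = 90 mm, Ī = 29 160 000 mm⁴.
Hole 1 (subtracted): ⌀32, A = 804.2477 mm², x = 60 mm, Ī = 51471.85 mm⁴.
Hole 2 (subtracted): ⌀32, A = 804.2477 mm², x = 120 mm, Ī = 51471.85 mm⁴.
By symmetry the centroid is at mid-width, x̄ = 90 mm.
Transfer each piece to the centroidal y-axis using Ī + A·d² with d = x − 90:
  plate: d = 0 mm → contributes +29 160 000 mm⁴
  hole 1: d = -30 mm → contributes −775294.8 mm⁴
  hole 2: d = 30 mm → contributes −775294.8 mm⁴
Total I = 27 609 410 mm⁴.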